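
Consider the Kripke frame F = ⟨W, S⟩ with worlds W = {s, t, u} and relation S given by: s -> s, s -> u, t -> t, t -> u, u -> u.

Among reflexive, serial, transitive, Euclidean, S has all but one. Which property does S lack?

Reflexive: yes — every world is S-related to itself.
Serial: yes — every world has a successor (e.g. s S s).
Transitive: yes — every two-step S-path is closed by a direct edge.
Euclidean: no — s S u and s S s, but not u S s.
Only Euclidean fails.

Euclidean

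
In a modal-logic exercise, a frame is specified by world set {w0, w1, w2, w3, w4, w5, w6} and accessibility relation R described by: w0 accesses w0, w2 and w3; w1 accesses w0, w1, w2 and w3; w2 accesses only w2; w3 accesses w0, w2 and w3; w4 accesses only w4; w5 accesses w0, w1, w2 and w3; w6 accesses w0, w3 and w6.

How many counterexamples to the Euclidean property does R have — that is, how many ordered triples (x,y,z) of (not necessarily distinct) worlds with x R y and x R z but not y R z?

16

Enumerating: (w0,w2,w0), (w0,w2,w3), (w1,w0,w1), (w1,w2,w0), (w1,w2,w1), (w1,w2,w3), (w1,w3,w1), (w3,w2,w0), (w3,w2,w3), (w5,w0,w1), (w5,w2,w0), (w5,w2,w1), (w5,w2,w3), (w5,w3,w1), (w6,w0,w6), (w6,w3,w6).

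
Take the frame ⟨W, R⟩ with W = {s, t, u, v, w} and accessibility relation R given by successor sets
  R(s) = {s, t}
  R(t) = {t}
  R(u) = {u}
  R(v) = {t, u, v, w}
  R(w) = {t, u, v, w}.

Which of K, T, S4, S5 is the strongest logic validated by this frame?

S4

Reflexive (axiom T): yes — every world is R-related to itself.
Transitive (axiom 4): yes — every two-step R-path is closed by a direct edge.
Euclidean (axiom 5): no — v R t and v R u, but not t R u.
So F validates K, T, S4; S5 would additionally require R to be Euclidean. The strongest is S4.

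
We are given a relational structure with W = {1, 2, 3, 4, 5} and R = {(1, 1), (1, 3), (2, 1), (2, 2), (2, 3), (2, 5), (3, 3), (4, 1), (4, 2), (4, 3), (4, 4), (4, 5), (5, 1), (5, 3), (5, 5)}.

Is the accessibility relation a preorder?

Yes

Reflexive: yes — every world is R-related to itself.
Transitive: yes — every two-step R-path is closed by a direct edge.
So R is a preorder.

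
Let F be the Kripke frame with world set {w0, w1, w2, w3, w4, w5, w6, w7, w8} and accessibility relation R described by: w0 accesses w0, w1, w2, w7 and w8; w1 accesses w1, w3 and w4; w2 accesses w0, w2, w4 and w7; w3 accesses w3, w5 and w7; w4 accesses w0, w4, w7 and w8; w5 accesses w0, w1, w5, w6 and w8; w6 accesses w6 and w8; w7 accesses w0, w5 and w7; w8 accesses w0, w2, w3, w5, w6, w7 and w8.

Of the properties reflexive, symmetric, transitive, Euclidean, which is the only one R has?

Reflexive: yes — every world is R-related to itself.
Symmetric: no — w0 R w1 but not w1 R w0.
Transitive: no — w0 R w1 and w1 R w3, but not w0 R w3.
Euclidean: no — w0 R w1 and w0 R w2, but not w1 R w2.
Only reflexive holds.

reflexive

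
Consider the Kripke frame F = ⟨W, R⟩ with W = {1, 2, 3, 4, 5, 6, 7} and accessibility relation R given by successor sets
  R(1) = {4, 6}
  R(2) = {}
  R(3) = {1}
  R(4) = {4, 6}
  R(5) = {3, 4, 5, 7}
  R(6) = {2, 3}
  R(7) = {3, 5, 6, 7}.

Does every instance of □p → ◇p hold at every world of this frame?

By correspondence theory, D is valid on a frame iff R is serial.
Serial: no — 2 has no R-successor.

No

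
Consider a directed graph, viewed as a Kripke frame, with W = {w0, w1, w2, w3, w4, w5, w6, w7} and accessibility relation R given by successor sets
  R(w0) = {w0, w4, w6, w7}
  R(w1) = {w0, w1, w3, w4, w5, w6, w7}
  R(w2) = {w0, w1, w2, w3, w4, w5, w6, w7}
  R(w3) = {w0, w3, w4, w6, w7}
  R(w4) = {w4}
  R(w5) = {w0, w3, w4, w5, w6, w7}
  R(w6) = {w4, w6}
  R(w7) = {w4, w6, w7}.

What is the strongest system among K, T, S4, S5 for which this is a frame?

Reflexive (axiom T): yes — every world is R-related to itself.
Transitive (axiom 4): yes — every two-step R-path is closed by a direct edge.
Euclidean (axiom 5): no — w0 R w4 and w0 R w6, but not w4 R w6.
So F validates K, T, S4; S5 would additionally require R to be Euclidean. The strongest is S4.

S4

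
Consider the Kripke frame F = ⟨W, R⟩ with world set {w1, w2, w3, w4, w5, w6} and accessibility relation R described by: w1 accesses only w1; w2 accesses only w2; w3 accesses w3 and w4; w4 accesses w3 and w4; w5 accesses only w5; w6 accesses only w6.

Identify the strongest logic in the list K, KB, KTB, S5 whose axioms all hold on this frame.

Symmetric (axiom B): yes — every pair in R has its reverse in R.
Reflexive (axiom T): yes — every world is R-related to itself.
Euclidean (axiom 5): yes — any two successors of a common world are R-related.
So F validates K, KB, KTB, S5. The strongest is S5.

S5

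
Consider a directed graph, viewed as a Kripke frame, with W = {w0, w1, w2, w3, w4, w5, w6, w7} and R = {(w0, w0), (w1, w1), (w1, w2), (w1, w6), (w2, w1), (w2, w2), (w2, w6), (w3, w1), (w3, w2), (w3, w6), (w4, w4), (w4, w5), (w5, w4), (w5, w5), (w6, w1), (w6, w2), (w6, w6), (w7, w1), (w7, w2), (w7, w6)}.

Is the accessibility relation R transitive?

Transitive: yes — every two-step R-path is closed by a direct edge.

Yes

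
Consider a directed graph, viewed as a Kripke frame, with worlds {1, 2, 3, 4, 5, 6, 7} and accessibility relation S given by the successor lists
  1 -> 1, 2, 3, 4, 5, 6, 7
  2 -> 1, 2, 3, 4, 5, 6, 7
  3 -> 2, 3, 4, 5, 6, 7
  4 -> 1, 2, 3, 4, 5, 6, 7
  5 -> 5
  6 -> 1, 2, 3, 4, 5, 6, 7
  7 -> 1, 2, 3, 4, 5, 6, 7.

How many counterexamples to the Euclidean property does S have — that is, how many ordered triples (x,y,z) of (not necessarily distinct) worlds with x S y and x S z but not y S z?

40

Enumerating: (1,3,1), (1,5,1), (1,5,2), (1,5,3), (1,5,4), (1,5,6), (1,5,7), (2,3,1), (2,5,1), (2,5,2), (2,5,3), (2,5,4), … and 28 more.
Total: 40.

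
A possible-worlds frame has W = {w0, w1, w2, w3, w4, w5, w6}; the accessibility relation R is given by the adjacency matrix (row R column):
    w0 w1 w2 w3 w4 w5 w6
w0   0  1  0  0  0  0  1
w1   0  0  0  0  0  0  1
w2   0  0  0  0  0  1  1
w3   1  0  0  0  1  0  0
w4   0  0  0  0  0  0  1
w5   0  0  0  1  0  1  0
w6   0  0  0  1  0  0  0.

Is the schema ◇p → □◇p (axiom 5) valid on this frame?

No

Axiom 5 corresponds to the accessibility relation being Euclidean.
Euclidean: no — w0 R w6 and w0 R w1, but not w6 R w1.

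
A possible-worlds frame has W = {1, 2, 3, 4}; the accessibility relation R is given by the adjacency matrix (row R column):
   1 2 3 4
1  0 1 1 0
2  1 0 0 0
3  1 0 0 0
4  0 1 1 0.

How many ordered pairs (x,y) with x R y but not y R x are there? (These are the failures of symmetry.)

Enumerating: (4,2), (4,3).

2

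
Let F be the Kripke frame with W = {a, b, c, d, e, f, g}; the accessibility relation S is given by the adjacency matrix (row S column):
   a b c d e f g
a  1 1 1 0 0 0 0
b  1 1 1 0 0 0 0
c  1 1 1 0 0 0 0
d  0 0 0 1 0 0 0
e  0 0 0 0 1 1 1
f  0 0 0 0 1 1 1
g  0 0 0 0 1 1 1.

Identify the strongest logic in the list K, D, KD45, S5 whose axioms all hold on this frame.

Serial (axiom D): yes — every world has a successor (e.g. a S a).
Euclidean (axiom 5): yes — any two successors of a common world are S-related.
Transitive (axiom 4): yes — every two-step S-path is closed by a direct edge.
Reflexive (axiom T): yes — every world is S-related to itself.
So F validates K, D, KD45, S5. The strongest is S5.

S5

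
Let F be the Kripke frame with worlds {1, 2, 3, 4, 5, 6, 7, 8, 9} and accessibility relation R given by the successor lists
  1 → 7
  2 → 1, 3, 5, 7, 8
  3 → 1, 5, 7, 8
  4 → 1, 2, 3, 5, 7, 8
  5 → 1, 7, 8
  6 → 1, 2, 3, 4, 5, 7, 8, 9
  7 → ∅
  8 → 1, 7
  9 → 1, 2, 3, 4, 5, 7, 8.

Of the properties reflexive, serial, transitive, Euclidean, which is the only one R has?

transitive

Reflexive: no — 1 is not related to itself.
Serial: no — 7 has no R-successor.
Transitive: yes — every two-step R-path is closed by a direct edge.
Euclidean: no — 2 R 1 and 2 R 3, but not 1 R 3.
Only transitive holds.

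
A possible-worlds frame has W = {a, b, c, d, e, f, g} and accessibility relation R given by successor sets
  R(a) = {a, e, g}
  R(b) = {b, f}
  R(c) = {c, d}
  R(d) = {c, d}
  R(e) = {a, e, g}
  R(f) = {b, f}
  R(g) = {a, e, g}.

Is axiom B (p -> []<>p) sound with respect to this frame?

Yes

By correspondence theory, B is valid on a frame iff R is symmetric.
Symmetric: yes — every pair in R has its reverse in R.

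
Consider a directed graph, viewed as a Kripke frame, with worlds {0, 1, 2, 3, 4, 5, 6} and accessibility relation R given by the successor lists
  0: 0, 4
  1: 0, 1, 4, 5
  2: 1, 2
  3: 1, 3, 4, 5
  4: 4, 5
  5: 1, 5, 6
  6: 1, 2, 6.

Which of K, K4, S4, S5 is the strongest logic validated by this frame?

K

Transitive (axiom 4): no — 0 R 4 and 4 R 5, but not 0 R 5.
Reflexive (axiom T): yes — every world is R-related to itself.
Euclidean (axiom 5): no — 1 R 0 and 1 R 5, but not 0 R 5.
So F validates K; K4 would additionally require R to be transitive. The strongest is K.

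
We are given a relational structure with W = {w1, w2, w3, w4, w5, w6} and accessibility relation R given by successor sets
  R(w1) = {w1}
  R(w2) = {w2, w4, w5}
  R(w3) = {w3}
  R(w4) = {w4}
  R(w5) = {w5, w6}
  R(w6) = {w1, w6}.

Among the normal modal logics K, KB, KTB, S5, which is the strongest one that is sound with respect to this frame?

K

Symmetric (axiom B): no — w2 R w4 but not w4 R w2.
Reflexive (axiom T): yes — every world is R-related to itself.
Euclidean (axiom 5): no — w2 R w4 and w2 R w5, but not w4 R w5.
So F validates K; KB would additionally require R to be symmetric. The strongest is K.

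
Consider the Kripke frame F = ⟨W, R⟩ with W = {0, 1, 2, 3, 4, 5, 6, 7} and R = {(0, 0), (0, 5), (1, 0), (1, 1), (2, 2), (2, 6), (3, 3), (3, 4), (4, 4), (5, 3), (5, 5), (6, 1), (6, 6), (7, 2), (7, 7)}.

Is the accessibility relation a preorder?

No

Reflexive: yes — every world is R-related to itself.
Transitive: no — 0 R 5 and 5 R 3, but not 0 R 3.
So R is not a preorder.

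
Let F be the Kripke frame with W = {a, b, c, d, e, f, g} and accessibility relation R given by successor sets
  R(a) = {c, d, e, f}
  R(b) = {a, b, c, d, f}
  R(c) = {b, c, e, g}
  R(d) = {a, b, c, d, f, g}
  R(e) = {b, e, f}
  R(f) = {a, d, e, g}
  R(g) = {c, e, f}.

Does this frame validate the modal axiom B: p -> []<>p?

Axiom B corresponds to the accessibility relation being symmetric.
Symmetric: no — a R c but not c R a.

No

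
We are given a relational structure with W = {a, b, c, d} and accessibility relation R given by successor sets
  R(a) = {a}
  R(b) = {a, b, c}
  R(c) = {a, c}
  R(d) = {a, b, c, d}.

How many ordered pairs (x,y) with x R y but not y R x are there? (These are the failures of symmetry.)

6

Enumerating: (b,a), (b,c), (c,a), (d,a), (d,b), (d,c).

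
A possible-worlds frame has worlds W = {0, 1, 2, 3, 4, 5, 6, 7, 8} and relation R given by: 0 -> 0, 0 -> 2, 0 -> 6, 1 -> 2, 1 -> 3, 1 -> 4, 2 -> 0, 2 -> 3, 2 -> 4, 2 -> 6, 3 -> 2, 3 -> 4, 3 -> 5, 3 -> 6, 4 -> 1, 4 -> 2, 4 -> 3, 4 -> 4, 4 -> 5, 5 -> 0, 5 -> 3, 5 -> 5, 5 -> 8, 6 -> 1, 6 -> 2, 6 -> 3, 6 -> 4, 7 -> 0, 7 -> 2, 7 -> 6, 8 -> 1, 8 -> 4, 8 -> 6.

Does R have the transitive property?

No

Transitive: no — 0 R 2 and 2 R 3, but not 0 R 3.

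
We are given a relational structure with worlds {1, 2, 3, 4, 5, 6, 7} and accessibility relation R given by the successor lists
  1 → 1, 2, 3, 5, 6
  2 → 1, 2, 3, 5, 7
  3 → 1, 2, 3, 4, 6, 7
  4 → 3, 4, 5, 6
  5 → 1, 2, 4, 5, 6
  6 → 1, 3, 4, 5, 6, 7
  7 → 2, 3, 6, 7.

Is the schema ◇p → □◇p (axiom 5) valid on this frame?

No

Axiom 5 corresponds to the accessibility relation being Euclidean.
Euclidean: no — 1 R 2 and 1 R 6, but not 2 R 6.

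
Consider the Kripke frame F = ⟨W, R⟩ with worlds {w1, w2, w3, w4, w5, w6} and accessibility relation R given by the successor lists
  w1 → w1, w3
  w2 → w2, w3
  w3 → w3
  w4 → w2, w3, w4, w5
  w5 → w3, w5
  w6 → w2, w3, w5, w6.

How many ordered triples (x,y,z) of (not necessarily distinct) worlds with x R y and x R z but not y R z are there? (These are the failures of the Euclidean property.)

Enumerating: (w1,w3,w1), (w2,w3,w2), (w4,w2,w4), (w4,w2,w5), (w4,w3,w2), (w4,w3,w4), (w4,w3,w5), (w4,w5,w2), (w4,w5,w4), (w5,w3,w5), (w6,w2,w5), (w6,w2,w6), (w6,w3,w2), (w6,w3,w5), (w6,w3,w6), (w6,w5,w2), (w6,w5,w6).

17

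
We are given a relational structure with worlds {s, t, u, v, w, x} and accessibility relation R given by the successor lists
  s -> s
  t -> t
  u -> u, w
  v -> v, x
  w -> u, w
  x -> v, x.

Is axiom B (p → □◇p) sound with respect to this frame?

Yes

By correspondence theory, B is valid on a frame iff R is symmetric.
Symmetric: yes — every pair in R has its reverse in R.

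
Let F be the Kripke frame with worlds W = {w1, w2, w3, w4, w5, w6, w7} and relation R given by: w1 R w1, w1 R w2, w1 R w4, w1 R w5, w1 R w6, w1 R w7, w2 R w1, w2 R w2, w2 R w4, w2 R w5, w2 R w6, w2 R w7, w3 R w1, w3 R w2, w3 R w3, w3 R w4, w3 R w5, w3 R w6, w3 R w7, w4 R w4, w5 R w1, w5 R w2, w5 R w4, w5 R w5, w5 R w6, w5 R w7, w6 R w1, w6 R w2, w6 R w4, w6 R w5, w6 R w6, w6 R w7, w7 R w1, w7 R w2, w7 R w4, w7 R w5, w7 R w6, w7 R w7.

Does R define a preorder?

Yes

Reflexive: yes — every world is R-related to itself.
Transitive: yes — every two-step R-path is closed by a direct edge.
So R is a preorder.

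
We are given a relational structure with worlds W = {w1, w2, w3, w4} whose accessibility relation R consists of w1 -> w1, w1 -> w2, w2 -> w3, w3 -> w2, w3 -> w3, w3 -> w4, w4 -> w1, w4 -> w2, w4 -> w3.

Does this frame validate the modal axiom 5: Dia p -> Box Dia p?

No

By correspondence theory, 5 is valid on a frame iff R is Euclidean.
Euclidean: no — w3 R w2 and w3 R w4, but not w2 R w4.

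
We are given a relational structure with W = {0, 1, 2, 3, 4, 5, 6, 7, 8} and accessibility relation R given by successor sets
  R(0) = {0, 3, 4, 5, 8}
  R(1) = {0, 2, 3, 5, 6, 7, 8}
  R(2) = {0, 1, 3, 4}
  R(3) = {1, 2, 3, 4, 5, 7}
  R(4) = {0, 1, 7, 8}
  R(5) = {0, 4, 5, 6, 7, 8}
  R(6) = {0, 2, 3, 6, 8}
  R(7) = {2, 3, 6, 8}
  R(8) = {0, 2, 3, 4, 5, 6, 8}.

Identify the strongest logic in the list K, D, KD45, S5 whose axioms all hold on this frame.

Serial (axiom D): yes — every world has a successor (e.g. 0 R 0).
Euclidean (axiom 5): no — 0 R 3 and 0 R 8, but not 3 R 8.
Transitive (axiom 4): no — 0 R 3 and 3 R 1, but not 0 R 1.
Reflexive (axiom T): no — 1 is not related to itself.
So F validates K, D; KD45 would additionally require R to be Euclidean and transitive. The strongest is D.

D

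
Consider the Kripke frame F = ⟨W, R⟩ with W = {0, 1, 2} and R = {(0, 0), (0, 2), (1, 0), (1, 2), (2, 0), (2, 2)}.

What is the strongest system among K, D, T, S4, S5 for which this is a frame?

D

Serial (axiom D): yes — every world has a successor (e.g. 0 R 0).
Reflexive (axiom T): no — 1 is not related to itself.
Transitive (axiom 4): yes — every two-step R-path is closed by a direct edge.
Euclidean (axiom 5): yes — any two successors of a common world are R-related.
So F validates K, D; T would additionally require R to be reflexive. The strongest is D.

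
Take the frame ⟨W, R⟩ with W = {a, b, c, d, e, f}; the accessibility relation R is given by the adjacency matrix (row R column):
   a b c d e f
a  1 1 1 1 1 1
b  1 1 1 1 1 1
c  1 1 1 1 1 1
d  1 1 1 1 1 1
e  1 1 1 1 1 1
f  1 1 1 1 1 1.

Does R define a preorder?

Reflexive: yes — every world is R-related to itself.
Transitive: yes — every two-step R-path is closed by a direct edge.
So R is a preorder.

Yes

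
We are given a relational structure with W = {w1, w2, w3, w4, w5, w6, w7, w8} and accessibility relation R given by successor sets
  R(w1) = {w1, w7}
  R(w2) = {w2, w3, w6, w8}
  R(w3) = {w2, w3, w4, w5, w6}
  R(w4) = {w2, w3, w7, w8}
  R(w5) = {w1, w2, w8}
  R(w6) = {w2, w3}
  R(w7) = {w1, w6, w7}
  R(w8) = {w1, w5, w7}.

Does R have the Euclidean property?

No

Euclidean: no — w2 R w3 and w2 R w8, but not w3 R w8.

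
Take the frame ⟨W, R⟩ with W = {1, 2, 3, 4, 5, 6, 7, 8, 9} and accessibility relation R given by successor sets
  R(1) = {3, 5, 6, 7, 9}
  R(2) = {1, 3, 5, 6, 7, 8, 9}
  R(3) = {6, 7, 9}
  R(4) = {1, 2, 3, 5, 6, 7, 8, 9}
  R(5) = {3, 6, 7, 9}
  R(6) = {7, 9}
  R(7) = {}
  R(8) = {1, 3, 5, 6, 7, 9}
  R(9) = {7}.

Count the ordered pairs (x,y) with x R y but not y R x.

36

Enumerating: (1,3), (1,5), (1,6), (1,7), (1,9), (2,1), (2,3), (2,5), (2,6), (2,7), (2,8), (2,9), … and 24 more.
Total: 36.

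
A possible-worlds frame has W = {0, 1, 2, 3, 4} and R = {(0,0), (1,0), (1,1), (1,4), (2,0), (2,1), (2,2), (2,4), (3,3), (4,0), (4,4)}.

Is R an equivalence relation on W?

Reflexive: yes — every world is R-related to itself.
Symmetric: no — 1 R 0 but not 0 R 1.
Transitive: yes — every two-step R-path is closed by a direct edge.
So R is not an equivalence relation.

No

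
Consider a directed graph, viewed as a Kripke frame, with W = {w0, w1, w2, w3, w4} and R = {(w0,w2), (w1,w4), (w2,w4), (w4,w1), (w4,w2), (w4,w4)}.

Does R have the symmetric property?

Symmetric: no — w0 R w2 but not w2 R w0.

No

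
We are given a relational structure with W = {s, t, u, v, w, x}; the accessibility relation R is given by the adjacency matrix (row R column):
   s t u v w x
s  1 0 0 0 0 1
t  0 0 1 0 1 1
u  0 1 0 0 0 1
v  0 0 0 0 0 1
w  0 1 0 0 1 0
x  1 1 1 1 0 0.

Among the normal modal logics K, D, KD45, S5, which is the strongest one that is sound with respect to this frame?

Serial (axiom D): yes — every world has a successor (e.g. s R s).
Euclidean (axiom 5): no — t R u and t R w, but not u R w.
Transitive (axiom 4): no — s R x and x R t, but not s R t.
Reflexive (axiom T): no — t is not related to itself.
So F validates K, D; KD45 would additionally require R to be Euclidean and transitive. The strongest is D.

D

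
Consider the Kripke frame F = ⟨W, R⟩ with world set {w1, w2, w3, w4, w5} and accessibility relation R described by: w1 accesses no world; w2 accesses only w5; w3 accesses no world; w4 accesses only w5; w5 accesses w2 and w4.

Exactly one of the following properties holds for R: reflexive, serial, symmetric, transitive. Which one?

symmetric

Reflexive: no — w1 is not related to itself.
Serial: no — w1 has no R-successor.
Symmetric: yes — every pair in R has its reverse in R.
Transitive: no — w2 R w5 and w5 R w4, but not w2 R w4.
Only symmetric holds.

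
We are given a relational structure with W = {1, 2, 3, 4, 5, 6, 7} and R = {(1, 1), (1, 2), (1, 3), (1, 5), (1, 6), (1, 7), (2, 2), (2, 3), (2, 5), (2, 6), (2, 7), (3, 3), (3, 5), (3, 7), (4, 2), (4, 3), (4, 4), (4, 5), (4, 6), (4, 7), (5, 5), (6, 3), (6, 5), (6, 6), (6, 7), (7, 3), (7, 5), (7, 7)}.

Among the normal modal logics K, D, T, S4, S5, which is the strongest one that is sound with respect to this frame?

Serial (axiom D): yes — every world has a successor (e.g. 1 R 1).
Reflexive (axiom T): yes — every world is R-related to itself.
Transitive (axiom 4): yes — every two-step R-path is closed by a direct edge.
Euclidean (axiom 5): no — 1 R 3 and 1 R 2, but not 3 R 2.
So F validates K, D, T, S4; S5 would additionally require R to be Euclidean. The strongest is S4.

S4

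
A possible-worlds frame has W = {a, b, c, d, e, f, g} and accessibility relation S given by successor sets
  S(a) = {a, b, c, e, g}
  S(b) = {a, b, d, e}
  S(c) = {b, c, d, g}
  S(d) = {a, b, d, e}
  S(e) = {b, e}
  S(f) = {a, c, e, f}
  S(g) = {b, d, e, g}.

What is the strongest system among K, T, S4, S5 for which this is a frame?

Reflexive (axiom T): yes — every world is S-related to itself.
Transitive (axiom 4): no — a S b and b S d, but not a S d.
Euclidean (axiom 5): no — a S b and a S c, but not b S c.
So F validates K, T; S4 would additionally require S to be transitive. The strongest is T.

T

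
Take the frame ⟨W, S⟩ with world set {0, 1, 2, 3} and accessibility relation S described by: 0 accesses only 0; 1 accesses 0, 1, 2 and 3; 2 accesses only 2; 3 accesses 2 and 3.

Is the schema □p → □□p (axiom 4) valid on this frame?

Axiom 4 corresponds to the accessibility relation being transitive.
Transitive: yes — every two-step S-path is closed by a direct edge.

Yes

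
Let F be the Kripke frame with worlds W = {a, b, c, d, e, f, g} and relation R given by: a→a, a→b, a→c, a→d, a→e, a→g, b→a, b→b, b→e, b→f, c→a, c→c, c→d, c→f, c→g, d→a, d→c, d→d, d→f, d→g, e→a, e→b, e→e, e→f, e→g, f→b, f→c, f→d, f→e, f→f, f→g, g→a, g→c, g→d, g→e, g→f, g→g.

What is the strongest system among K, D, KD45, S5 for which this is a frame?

D

Serial (axiom D): yes — every world has a successor (e.g. a R a).
Euclidean (axiom 5): no — a R b and a R c, but not b R c.
Transitive (axiom 4): no — a R b and b R f, but not a R f.
Reflexive (axiom T): yes — every world is R-related to itself.
So F validates K, D; KD45 would additionally require R to be Euclidean and transitive. The strongest is D.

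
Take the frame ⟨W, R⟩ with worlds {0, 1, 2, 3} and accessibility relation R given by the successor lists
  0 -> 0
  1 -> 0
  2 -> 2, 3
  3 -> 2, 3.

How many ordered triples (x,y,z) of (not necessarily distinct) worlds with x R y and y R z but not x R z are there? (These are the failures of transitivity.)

R is transitive; there are no such tuples.

0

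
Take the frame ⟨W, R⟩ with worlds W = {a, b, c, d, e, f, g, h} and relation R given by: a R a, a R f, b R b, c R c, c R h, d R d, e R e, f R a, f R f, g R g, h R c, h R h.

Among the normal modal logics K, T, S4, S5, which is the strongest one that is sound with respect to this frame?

S5

Reflexive (axiom T): yes — every world is R-related to itself.
Transitive (axiom 4): yes — every two-step R-path is closed by a direct edge.
Euclidean (axiom 5): yes — any two successors of a common world are R-related.
So F validates K, T, S4, S5. The strongest is S5.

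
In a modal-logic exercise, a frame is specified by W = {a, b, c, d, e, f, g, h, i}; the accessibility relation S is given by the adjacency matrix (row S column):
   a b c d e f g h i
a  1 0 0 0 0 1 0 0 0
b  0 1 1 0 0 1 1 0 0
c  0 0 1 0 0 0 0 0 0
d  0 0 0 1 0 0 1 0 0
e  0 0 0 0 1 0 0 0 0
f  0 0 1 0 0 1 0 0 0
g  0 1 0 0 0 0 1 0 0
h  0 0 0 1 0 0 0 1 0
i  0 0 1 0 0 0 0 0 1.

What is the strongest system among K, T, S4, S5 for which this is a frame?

Reflexive (axiom T): yes — every world is S-related to itself.
Transitive (axiom 4): no — a S f and f S c, but not a S c.
Euclidean (axiom 5): no — b S c and b S f, but not c S f.
So F validates K, T; S4 would additionally require S to be transitive. The strongest is T.

T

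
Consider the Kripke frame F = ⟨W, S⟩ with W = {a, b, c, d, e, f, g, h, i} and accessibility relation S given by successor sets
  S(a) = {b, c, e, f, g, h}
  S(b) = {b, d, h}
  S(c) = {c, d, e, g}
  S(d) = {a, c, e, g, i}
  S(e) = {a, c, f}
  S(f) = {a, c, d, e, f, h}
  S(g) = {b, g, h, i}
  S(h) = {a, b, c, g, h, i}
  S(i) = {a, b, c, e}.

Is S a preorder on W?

Reflexive: no — a is not related to itself.
Transitive: no — a S b and b S d, but not a S d.
So S is not a preorder.

No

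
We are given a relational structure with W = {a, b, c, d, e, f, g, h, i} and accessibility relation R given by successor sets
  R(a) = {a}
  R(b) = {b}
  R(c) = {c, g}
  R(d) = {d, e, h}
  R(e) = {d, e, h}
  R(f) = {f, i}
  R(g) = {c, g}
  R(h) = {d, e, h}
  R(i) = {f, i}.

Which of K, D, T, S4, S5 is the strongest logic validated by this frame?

Serial (axiom D): yes — every world has a successor (e.g. a R a).
Reflexive (axiom T): yes — every world is R-related to itself.
Transitive (axiom 4): yes — every two-step R-path is closed by a direct edge.
Euclidean (axiom 5): yes — any two successors of a common world are R-related.
So F validates K, D, T, S4, S5. The strongest is S5.

S5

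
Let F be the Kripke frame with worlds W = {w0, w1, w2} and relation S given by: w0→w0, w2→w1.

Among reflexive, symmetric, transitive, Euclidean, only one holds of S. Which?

Reflexive: no — w1 is not related to itself.
Symmetric: no — w2 S w1 but not w1 S w2.
Transitive: yes — every two-step S-path is closed by a direct edge.
Euclidean: no — w2 S w1 and w2 S w1, but not w1 S w1.
Only transitive holds.

transitive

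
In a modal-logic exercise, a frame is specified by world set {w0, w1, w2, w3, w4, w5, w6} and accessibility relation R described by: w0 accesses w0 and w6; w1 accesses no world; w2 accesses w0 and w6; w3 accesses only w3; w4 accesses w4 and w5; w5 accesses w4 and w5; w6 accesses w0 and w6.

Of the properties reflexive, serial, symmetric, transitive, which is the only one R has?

Reflexive: no — w1 is not related to itself.
Serial: no — w1 has no R-successor.
Symmetric: no — w2 R w0 but not w0 R w2.
Transitive: yes — every two-step R-path is closed by a direct edge.
Only transitive holds.

transitive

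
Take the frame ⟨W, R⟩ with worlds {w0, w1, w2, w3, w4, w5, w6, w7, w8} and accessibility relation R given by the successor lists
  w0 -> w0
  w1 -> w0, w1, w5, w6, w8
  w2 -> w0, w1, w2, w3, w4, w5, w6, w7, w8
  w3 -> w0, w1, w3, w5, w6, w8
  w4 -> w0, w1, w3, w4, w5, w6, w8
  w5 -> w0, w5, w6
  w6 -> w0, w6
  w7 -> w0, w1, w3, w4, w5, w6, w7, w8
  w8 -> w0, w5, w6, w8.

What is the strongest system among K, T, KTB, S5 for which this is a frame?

Reflexive (axiom T): yes — every world is R-related to itself.
Symmetric (axiom B): no — w1 R w0 but not w0 R w1.
Euclidean (axiom 5): no — w1 R w0 and w1 R w5, but not w0 R w5.
So F validates K, T; KTB would additionally require R to be symmetric. The strongest is T.

T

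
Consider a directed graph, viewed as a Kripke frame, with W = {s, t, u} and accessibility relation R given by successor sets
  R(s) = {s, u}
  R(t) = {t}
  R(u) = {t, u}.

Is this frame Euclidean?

No

Euclidean: no — s R u and s R s, but not u R s.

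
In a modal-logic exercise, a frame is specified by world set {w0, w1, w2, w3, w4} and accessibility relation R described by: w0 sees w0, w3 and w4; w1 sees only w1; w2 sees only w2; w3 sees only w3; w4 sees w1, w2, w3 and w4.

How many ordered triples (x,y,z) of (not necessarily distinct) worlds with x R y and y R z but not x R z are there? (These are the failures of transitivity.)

Enumerating: (w0,w4,w1), (w0,w4,w2).

2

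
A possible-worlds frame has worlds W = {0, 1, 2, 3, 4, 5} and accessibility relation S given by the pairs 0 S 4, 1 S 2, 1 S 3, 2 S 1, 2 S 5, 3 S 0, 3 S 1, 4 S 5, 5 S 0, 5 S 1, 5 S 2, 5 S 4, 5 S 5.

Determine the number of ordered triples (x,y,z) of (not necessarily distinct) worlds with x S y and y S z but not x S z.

Enumerating: (0,4,5), (1,2,1), (1,2,5), (1,3,0), (1,3,1), (2,1,2), (2,1,3), (2,5,0), (2,5,2), (2,5,4), (3,0,4), (3,1,2), (3,1,3), (4,5,0), (4,5,1), (4,5,2), (4,5,4), (5,1,3).

18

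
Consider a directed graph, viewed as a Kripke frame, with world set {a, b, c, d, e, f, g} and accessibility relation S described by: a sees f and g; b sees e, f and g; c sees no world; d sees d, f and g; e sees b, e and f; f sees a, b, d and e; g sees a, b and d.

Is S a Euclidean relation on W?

Euclidean: no — a S f and a S g, but not f S g.

No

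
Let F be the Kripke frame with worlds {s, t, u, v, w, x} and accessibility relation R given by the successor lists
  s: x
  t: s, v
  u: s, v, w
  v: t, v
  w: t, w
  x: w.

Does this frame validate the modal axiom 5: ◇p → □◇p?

No

The schema 5 characterises exactly the Euclidean frames.
Euclidean: no — t R s and t R v, but not s R v.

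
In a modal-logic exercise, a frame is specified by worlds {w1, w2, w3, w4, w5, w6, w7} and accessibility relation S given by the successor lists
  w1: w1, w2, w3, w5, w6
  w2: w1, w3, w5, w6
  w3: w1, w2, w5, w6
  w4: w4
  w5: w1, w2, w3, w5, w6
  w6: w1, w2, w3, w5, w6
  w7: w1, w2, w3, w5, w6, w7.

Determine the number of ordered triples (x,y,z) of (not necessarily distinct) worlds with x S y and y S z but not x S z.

Enumerating: (w2,w1,w2), (w2,w3,w2), (w2,w5,w2), (w2,w6,w2), (w3,w1,w3), (w3,w2,w3), (w3,w5,w3), (w3,w6,w3).

8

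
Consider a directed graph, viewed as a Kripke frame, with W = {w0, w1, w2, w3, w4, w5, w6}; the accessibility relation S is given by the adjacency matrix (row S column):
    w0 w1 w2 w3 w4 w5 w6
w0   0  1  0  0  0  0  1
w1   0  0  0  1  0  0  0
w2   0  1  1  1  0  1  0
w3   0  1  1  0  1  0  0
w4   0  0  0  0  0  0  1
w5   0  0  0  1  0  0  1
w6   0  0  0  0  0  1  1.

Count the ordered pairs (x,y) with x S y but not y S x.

Enumerating: (w0,w1), (w0,w6), (w2,w1), (w2,w5), (w3,w4), (w4,w6), (w5,w3).

7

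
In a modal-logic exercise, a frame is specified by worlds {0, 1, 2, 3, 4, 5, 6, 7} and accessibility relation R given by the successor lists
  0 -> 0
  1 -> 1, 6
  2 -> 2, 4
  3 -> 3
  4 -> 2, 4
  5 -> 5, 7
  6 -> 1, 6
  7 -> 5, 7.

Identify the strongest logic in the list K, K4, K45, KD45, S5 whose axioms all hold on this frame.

Transitive (axiom 4): yes — every two-step R-path is closed by a direct edge.
Euclidean (axiom 5): yes — any two successors of a common world are R-related.
Serial (axiom D): yes — every world has a successor (e.g. 0 R 0).
Reflexive (axiom T): yes — every world is R-related to itself.
So F validates K, K4, K45, KD45, S5. The strongest is S5.

S5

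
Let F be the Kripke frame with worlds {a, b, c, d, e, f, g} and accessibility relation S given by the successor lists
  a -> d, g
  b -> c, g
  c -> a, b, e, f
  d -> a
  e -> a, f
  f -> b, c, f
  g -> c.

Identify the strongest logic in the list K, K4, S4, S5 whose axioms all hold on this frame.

K

Transitive (axiom 4): no — a S g and g S c, but not a S c.
Reflexive (axiom T): no — a is not related to itself.
Euclidean (axiom 5): no — a S d and a S g, but not d S g.
So F validates K; K4 would additionally require S to be transitive. The strongest is K.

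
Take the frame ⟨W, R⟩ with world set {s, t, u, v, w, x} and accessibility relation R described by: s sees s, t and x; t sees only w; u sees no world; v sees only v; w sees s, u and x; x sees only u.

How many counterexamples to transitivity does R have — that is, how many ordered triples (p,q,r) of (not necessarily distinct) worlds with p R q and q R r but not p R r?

6

Enumerating: (s,t,w), (s,x,u), (t,w,s), (t,w,u), (t,w,x), (w,s,t).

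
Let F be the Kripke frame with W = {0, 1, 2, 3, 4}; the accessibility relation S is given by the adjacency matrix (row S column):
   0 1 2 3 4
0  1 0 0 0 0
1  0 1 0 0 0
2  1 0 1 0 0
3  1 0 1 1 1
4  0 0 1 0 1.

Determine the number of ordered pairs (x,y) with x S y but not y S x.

Enumerating: (2,0), (3,0), (3,2), (3,4), (4,2).

5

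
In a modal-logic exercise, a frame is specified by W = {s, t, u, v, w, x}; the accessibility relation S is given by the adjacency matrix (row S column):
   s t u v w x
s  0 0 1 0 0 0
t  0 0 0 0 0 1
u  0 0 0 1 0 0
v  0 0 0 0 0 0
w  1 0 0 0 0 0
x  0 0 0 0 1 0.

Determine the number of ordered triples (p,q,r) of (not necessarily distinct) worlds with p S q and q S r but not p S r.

Enumerating: (s,u,v), (t,x,w), (w,s,u), (x,w,s).

4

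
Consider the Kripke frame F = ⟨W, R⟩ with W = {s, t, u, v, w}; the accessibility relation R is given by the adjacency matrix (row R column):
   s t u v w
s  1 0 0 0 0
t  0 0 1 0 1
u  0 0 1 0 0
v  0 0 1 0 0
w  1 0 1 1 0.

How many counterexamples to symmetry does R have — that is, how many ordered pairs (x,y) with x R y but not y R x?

Enumerating: (t,u), (t,w), (v,u), (w,s), (w,u), (w,v).

6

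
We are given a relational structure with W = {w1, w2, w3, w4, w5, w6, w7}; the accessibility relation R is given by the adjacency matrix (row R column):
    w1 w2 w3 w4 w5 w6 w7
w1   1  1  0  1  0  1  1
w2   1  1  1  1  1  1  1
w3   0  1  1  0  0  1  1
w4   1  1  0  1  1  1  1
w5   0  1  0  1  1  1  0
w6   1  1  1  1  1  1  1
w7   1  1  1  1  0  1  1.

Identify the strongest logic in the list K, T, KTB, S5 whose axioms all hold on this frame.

Reflexive (axiom T): yes — every world is R-related to itself.
Symmetric (axiom B): yes — every pair in R has its reverse in R.
Euclidean (axiom 5): no — w2 R w1 and w2 R w3, but not w1 R w3.
So F validates K, T, KTB; S5 would additionally require R to be Euclidean. The strongest is KTB.

KTB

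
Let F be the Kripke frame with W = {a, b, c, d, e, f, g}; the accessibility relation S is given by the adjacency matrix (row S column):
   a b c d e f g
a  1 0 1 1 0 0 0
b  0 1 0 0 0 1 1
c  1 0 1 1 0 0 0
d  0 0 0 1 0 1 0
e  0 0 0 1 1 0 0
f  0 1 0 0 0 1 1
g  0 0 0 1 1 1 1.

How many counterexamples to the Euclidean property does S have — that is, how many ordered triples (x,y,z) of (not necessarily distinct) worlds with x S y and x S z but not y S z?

Enumerating: (a,d,a), (a,d,c), (b,g,b), (c,d,a), (c,d,c), (d,f,d), (e,d,e), (f,g,b), (g,d,e), (g,d,g), (g,e,f), (g,e,g), (g,f,d), (g,f,e).

14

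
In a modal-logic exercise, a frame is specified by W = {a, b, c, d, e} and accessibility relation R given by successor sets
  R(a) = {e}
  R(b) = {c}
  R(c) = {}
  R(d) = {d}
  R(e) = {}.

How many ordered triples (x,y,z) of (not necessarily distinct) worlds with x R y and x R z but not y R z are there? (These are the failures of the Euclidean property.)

2

Enumerating: (a,e,e), (b,c,c).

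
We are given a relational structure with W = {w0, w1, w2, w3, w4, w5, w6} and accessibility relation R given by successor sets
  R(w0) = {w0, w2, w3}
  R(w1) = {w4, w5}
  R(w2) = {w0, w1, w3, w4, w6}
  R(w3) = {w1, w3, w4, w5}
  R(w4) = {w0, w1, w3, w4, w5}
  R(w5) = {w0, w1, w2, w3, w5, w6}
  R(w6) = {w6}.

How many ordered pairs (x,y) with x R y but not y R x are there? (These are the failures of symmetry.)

11

Enumerating: (w0,w3), (w2,w1), (w2,w3), (w2,w4), (w2,w6), (w3,w1), (w4,w0), (w4,w5), (w5,w0), (w5,w2), (w5,w6).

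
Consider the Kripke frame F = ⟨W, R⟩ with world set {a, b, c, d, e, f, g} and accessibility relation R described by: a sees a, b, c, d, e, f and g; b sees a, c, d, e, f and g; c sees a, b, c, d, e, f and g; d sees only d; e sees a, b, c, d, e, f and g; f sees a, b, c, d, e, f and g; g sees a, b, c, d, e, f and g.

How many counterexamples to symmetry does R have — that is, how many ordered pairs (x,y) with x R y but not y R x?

6

Enumerating: (a,d), (b,d), (c,d), (e,d), (f,d), (g,d).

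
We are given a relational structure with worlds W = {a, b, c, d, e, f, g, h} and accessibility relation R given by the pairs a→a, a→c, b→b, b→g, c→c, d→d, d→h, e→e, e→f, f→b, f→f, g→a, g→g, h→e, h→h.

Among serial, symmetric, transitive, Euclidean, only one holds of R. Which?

serial

Serial: yes — every world has a successor (e.g. a R a).
Symmetric: no — a R c but not c R a.
Transitive: no — b R g and g R a, but not b R a.
Euclidean: no — a R c and a R a, but not c R a.
Only serial holds.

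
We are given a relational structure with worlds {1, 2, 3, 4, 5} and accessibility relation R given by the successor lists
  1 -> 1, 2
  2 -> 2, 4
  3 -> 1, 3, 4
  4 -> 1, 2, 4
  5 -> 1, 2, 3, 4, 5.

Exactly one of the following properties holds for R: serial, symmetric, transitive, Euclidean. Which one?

Serial: yes — every world has a successor (e.g. 1 R 1).
Symmetric: no — 1 R 2 but not 2 R 1.
Transitive: no — 1 R 2 and 2 R 4, but not 1 R 4.
Euclidean: no — 3 R 1 and 3 R 4, but not 1 R 4.
Only serial holds.

serial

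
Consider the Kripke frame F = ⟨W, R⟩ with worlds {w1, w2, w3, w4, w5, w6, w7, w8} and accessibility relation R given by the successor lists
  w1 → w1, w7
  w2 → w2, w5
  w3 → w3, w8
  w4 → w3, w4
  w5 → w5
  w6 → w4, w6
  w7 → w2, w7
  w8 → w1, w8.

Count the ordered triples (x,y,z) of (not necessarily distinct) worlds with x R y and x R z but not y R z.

7

Enumerating: (w1,w7,w1), (w2,w5,w2), (w3,w8,w3), (w4,w3,w4), (w6,w4,w6), (w7,w2,w7), (w8,w1,w8).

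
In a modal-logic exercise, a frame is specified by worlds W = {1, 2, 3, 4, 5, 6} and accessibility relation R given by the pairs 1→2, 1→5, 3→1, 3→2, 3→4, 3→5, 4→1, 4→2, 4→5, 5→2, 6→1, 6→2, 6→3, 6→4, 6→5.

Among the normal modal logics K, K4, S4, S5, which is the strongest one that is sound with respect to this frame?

Transitive (axiom 4): yes — every two-step R-path is closed by a direct edge.
Reflexive (axiom T): no — 1 is not related to itself.
Euclidean (axiom 5): no — 1 R 2 and 1 R 5, but not 2 R 5.
So F validates K, K4; S4 would additionally require R to be reflexive. The strongest is K4.

K4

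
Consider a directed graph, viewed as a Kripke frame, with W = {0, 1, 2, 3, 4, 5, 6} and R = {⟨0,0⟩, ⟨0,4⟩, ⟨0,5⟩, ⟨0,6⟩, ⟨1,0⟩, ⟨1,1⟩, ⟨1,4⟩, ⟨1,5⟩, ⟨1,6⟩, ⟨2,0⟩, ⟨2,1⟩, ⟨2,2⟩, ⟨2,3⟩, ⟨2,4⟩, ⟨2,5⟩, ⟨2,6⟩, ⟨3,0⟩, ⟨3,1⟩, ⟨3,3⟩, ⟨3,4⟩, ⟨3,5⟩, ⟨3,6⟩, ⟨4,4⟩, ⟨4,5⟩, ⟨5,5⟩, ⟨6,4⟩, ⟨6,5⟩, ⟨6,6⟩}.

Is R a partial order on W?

Reflexive: yes — every world is R-related to itself.
Transitive: yes — every two-step R-path is closed by a direct edge.
Antisymmetric: yes — no distinct pair is related both ways.
So R is a partial order.

Yes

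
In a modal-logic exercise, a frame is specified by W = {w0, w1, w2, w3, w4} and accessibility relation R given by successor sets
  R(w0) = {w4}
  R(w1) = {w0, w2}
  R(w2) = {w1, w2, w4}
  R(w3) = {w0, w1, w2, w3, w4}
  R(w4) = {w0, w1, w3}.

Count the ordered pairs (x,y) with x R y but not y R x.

Enumerating: (w1,w0), (w2,w4), (w3,w0), (w3,w1), (w3,w2), (w4,w1).

6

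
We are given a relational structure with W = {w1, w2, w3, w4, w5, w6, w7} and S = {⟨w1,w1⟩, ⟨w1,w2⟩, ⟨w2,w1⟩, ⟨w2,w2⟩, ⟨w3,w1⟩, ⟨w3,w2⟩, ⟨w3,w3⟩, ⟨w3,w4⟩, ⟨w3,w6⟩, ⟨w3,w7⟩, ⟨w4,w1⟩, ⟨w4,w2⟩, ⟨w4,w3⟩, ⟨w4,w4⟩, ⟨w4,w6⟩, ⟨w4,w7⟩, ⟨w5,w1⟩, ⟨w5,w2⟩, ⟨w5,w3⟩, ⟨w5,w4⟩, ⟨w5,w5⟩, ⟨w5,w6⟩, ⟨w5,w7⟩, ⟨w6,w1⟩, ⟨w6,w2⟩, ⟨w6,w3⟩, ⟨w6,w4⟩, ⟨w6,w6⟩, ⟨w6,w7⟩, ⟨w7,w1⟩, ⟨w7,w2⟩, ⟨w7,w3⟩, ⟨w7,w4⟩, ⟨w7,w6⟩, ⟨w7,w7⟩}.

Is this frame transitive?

Yes

Transitive: yes — every two-step S-path is closed by a direct edge.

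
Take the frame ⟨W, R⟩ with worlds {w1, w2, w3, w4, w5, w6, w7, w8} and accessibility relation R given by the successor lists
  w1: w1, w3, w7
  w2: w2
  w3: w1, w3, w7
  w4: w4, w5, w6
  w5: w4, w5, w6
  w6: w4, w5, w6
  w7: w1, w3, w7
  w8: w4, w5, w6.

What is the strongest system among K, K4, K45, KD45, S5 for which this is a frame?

KD45

Transitive (axiom 4): yes — every two-step R-path is closed by a direct edge.
Euclidean (axiom 5): yes — any two successors of a common world are R-related.
Serial (axiom D): yes — every world has a successor (e.g. w1 R w1).
Reflexive (axiom T): no — w8 is not related to itself.
So F validates K, K4, K45, KD45; S5 would additionally require R to be reflexive. The strongest is KD45.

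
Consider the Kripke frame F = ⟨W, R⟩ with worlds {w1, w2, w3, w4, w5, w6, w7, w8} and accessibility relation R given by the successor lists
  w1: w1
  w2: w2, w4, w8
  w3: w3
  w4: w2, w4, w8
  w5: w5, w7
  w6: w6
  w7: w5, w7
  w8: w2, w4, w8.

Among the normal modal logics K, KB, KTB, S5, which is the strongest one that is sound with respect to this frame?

Symmetric (axiom B): yes — every pair in R has its reverse in R.
Reflexive (axiom T): yes — every world is R-related to itself.
Euclidean (axiom 5): yes — any two successors of a common world are R-related.
So F validates K, KB, KTB, S5. The strongest is S5.

S5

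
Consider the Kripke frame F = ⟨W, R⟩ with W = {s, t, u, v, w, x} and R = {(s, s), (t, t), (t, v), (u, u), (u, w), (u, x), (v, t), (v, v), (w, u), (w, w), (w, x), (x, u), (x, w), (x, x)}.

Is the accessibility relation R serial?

Serial: yes — every world has a successor (e.g. s R s).

Yes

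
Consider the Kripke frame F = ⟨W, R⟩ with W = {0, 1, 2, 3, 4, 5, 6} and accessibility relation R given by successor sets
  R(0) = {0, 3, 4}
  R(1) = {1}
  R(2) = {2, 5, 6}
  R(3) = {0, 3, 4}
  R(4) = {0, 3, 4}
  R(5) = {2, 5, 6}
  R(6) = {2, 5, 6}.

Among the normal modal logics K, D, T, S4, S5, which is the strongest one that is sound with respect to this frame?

S5

Serial (axiom D): yes — every world has a successor (e.g. 0 R 0).
Reflexive (axiom T): yes — every world is R-related to itself.
Transitive (axiom 4): yes — every two-step R-path is closed by a direct edge.
Euclidean (axiom 5): yes — any two successors of a common world are R-related.
So F validates K, D, T, S4, S5. The strongest is S5.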